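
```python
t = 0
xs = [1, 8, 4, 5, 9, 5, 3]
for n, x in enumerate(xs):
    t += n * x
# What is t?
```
Trace:
  t=0
  t=0, n=0, x=1
  t=8, n=1, x=8
  t=16, n=2, x=4
  t=31, n=3, x=5
  t=67, n=4, x=9
  t=92, n=5, x=5
  t=110, n=6, x=3

Final answer: 110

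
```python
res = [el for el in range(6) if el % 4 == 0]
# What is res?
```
Trace:
  el=0
  el=1
  el=2
  el=3
  el=4
  el=5
  res=[0, 4]

Final answer: [0, 4]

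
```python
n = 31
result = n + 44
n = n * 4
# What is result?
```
Trace:
  n=31
  n=31, result=75
  n=124, result=75

Final answer: 75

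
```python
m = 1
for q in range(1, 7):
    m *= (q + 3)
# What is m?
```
Trace:
  m=1
  m=4, q=1
  m=20, q=2
  m=120, q=3
  m=840, q=4
  m=6720, q=5
  m=60480, q=6

Final answer: 60480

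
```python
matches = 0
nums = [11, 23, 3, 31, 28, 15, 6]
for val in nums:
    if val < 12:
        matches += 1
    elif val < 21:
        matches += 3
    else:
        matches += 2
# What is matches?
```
Trace:
  matches=0
  matches=1, val=11
  matches=3, val=23
  matches=4, val=3
  matches=6, val=31
  matches=8, val=28
  matches=11, val=15
  matches=12, val=6

Final answer: 12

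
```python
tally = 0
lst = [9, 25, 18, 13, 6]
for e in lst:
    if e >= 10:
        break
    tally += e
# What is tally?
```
Trace:
  tally=0
  tally=9, e=9
  tally=9, e=25

Final answer: 9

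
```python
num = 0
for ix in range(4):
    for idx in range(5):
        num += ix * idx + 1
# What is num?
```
Trace:
  num=0
  num=1, ix=0, idx=0
  num=2, ix=0, idx=1
  num=3, ix=0, idx=2
  num=4, ix=0, idx=3
  num=5, ix=0, idx=4
  num=6, ix=1, idx=0
  num=8, ix=1, idx=1
  num=11, ix=1, idx=2
  num=15, ix=1, idx=3
  num=20, ix=1, idx=4
  num=21, ix=2, idx=0
  num=24, ix=2, idx=1
  num=29, ix=2, idx=2
  num=36, ix=2, idx=3
  num=45, ix=2, idx=4
  num=46, ix=3, idx=0
  num=50, ix=3, idx=1
  num=57, ix=3, idx=2
  num=67, ix=3, idx=3
  num=80, ix=3, idx=4

Final answer: 80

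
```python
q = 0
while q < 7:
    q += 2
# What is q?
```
Trace:
  q=0
  q=2
  q=4
  q=6
  q=8

Final answer: 8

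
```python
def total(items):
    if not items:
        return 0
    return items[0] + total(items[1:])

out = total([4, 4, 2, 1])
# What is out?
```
Call trace:
total(items=[4, 4, 2, 1])
  total(items=[4, 2, 1])
    total(items=[2, 1])
      total(items=[1])
        total(items=[])
        -> return 0
      -> return 1
    -> return 3
  -> return 7
-> return 11

Final answer: 11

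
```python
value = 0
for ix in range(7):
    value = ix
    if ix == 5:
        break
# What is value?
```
Trace:
  value=0
  value=0, ix=0
  value=1, ix=1
  value=2, ix=2
  value=3, ix=3
  value=4, ix=4
  value=5, ix=5

Final answer: 5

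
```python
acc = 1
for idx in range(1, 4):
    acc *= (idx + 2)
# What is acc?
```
Trace:
  acc=1
  acc=3, idx=1
  acc=12, idx=2
  acc=60, idx=3

Final answer: 60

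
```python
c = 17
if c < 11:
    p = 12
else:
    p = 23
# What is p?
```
Trace:
  c=17
  c=17, p=23

Final answer: 23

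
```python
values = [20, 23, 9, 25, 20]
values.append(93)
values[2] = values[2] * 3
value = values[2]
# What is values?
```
Trace:
  values=[20, 23, 9, 25, 20]
  values=[20, 23, 9, 25, 20, 93]
  values=[20, 23, 27, 25, 20, 93]
  values=[20, 23, 27, 25, 20, 93], value=27

Final answer: [20, 23, 27, 25, 20, 93]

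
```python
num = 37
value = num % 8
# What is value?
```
Trace:
  num=37
  num=37, value=5

Final answer: 5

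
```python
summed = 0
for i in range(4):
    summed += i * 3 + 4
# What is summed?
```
Trace:
  summed=0
  summed=4, i=0
  summed=11, i=1
  summed=21, i=2
  summed=34, i=3

Final answer: 34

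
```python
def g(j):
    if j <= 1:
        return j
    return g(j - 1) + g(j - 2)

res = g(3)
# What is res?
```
Call trace:
g(j=3)
  g(j=2)
    g(j=1)
    -> return 1
    g(j=0)
    -> return 0
  -> return 1
  g(j=1)
  -> return 1
-> return 2

Final answer: 2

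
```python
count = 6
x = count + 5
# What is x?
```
Trace:
  count=6
  count=6, x=11

Final answer: 11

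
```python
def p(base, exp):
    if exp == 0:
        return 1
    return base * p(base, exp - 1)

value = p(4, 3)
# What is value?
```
Call trace:
p(base=4, exp=3)
  p(base=4, exp=2)
    p(base=4, exp=1)
      p(base=4, exp=0)
      -> return 1
    -> return 4
  -> return 16
-> return 64

Final answer: 64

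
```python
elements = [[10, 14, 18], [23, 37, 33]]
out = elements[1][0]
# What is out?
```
Trace:
  elements=[[10, 14, 18], [23, 37, 33]]
  elements=[[10, 14, 18], [23, 37, 33]], out=23

Final answer: 23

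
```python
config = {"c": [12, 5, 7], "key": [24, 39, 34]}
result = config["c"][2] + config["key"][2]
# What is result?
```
Trace:
  config={'c': [12, 5, 7], 'key': [24, 39, 34]}
  config={'c': [12, 5, 7], 'key': [24, 39, 34]}, result=41

Final answer: 41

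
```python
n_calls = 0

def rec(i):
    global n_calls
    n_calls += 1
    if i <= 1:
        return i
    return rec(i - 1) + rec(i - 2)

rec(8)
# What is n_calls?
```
Call trace (a repeated sub-call is expanded the first time; later identical calls just restate its return value):
rec(i=8)
  rec(i=7)
    rec(i=6)
      rec(i=5)
        rec(i=4)
          rec(i=3)
            rec(i=2)
              rec(i=1)
              -> return 1
              rec(i=0)
              -> return 0
            -> return 1
            rec(i=1)
            -> return 1
          -> return 2
          rec(i=2) -> return 1  (same call as traced above)
        -> return 3
        rec(i=3) -> return 2  (same call as traced above)
      -> return 5
      rec(i=4) -> return 3  (same call as traced above)
    -> return 8
    rec(i=5) -> return 5  (same call as traced above)
  -> return 13
  rec(i=6) -> return 8  (same call as traced above)
-> return 21

n_calls is incremented once per call, so count the calls in each subtree. Let C(i) = number of calls made by rec(i).
C(0) = C(1) = 1 (base case, no recursion); C(i) = 1 + C(i - 1) + C(i - 2) otherwise.
C(2) = 1 + C(1) + C(0) = 1 + 1 + 1 = 3
C(3) = 1 + C(2) + C(1) = 1 + 3 + 1 = 5
C(4) = 1 + C(3) + C(2) = 1 + 5 + 3 = 9
C(5) = 1 + C(4) + C(3) = 1 + 9 + 5 = 15
C(6) = 1 + C(5) + C(4) = 1 + 15 + 9 = 25
C(7) = 1 + C(6) + C(5) = 1 + 25 + 15 = 41
C(8) = 1 + C(7) + C(6) = 1 + 41 + 25 = 67
n_calls = C(8) = 67

Final answer: 67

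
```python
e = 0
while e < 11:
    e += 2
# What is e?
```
Trace:
  e=0
  e=2
  e=4
  e=6
  e=8
  e=10
  e=12

Final answer: 12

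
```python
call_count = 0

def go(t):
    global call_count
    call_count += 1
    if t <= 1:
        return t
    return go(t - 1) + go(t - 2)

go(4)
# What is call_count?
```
Call trace (a repeated sub-call is expanded the first time; later identical calls just restate its return value):
go(t=4)
  go(t=3)
    go(t=2)
      go(t=1)
      -> return 1
      go(t=0)
      -> return 0
    -> return 1
    go(t=1)
    -> return 1
  -> return 2
  go(t=2) -> return 1  (same call as traced above)
-> return 3

call_count is incremented once per call, so count the calls in each subtree. Let C(t) = number of calls made by go(t).
C(0) = C(1) = 1 (base case, no recursion); C(t) = 1 + C(t - 1) + C(t - 2) otherwise.
C(2) = 1 + C(1) + C(0) = 1 + 1 + 1 = 3
C(3) = 1 + C(2) + C(1) = 1 + 3 + 1 = 5
C(4) = 1 + C(3) + C(2) = 1 + 5 + 3 = 9
call_count = C(4) = 9

Final answer: 9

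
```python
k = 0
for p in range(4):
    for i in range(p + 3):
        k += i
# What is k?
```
Trace:
  k=0
  k=0, p=0, i=0
  k=1, p=0, i=1
  k=3, p=0, i=2
  k=3, p=1, i=0
  k=4, p=1, i=1
  k=6, p=1, i=2
  k=9, p=1, i=3
  k=9, p=2, i=0
  k=10, p=2, i=1
  k=12, p=2, i=2
  k=15, p=2, i=3
  k=19, p=2, i=4
  k=19, p=3, i=0
  k=20, p=3, i=1
  k=22, p=3, i=2
  k=25, p=3, i=3
  k=29, p=3, i=4
  k=34, p=3, i=5

Final answer: 34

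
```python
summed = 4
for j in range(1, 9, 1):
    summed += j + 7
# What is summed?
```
Trace:
  summed=4
  summed=12, j=1
  summed=21, j=2
  summed=31, j=3
  summed=42, j=4
  summed=54, j=5
  summed=67, j=6
  summed=81, j=7
  summed=96, j=8

Final answer: 96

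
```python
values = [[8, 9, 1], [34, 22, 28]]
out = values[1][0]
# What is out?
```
Trace:
  values=[[8, 9, 1], [34, 22, 28]]
  values=[[8, 9, 1], [34, 22, 28]], out=34

Final answer: 34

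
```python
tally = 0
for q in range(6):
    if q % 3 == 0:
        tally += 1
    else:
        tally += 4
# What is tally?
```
Trace:
  tally=0
  tally=1, q=0
  tally=5, q=1
  tally=9, q=2
  tally=10, q=3
  tally=14, q=4
  tally=18, q=5

Final answer: 18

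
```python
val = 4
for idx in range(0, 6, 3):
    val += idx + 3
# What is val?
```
Trace:
  val=4
  val=7, idx=0
  val=13, idx=3

Final answer: 13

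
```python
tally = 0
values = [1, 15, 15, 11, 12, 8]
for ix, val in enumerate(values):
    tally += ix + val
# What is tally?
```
Trace:
  tally=0
  tally=1, ix=0, val=1
  tally=17, ix=1, val=15
  tally=34, ix=2, val=15
  tally=48, ix=3, val=11
  tally=64, ix=4, val=12
  tally=77, ix=5, val=8

Final answer: 77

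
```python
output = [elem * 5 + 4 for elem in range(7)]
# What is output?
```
Trace:
  elem=0
  elem=1
  elem=2
  elem=3
  elem=4
  elem=5
  elem=6
  output=[4, 9, 14, 19, 24, 29, 34]

Final answer: [4, 9, 14, 19, 24, 29, 34]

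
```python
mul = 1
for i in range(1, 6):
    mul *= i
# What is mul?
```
Trace:
  mul=1
  mul=1, i=1
  mul=2, i=2
  mul=6, i=3
  mul=24, i=4
  mul=120, i=5

Final answer: 120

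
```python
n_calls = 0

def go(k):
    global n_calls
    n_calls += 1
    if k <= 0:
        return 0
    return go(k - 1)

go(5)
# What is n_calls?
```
Call trace:
go(k=5)
  go(k=4)
    go(k=3)
      go(k=2)
        go(k=1)
          go(k=0)
          -> return 0
        -> return 0
      -> return 0
    -> return 0
  -> return 0
-> return 0

n_calls is incremented once per call. go is entered once for each k = 5, 4, 3, 2, 1, 0 (the k <= 0 call returns without recursing), i.e. 5 + 1 calls.
n_calls = 6

Final answer: 6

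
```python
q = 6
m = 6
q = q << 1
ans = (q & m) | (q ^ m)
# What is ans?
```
Trace:
  q=6
  q=6, m=6
  q=12, m=6
  q=12, m=6, ans=14

Final answer: 14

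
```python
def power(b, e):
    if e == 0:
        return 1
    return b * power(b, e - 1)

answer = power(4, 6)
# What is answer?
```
Call trace:
power(b=4, e=6)
  power(b=4, e=5)
    power(b=4, e=4)
      power(b=4, e=3)
        power(b=4, e=2)
          power(b=4, e=1)
            power(b=4, e=0)
            -> return 1
          -> return 4
        -> return 16
      -> return 64
    -> return 256
  -> return 1024
-> return 4096

Final answer: 4096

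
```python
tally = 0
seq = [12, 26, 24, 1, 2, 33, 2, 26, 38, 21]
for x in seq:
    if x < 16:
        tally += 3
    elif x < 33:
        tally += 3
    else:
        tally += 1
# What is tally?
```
Trace:
  tally=0
  tally=3, x=12
  tally=6, x=26
  tally=9, x=24
  tally=12, x=1
  tally=15, x=2
  tally=16, x=33
  tally=19, x=2
  tally=22, x=26
  tally=23, x=38
  tally=26, x=21

Final answer: 26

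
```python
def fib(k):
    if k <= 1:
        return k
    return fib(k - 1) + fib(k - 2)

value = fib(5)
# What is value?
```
Call trace (a repeated sub-call is expanded the first time; later identical calls just restate its return value):
fib(k=5)
  fib(k=4)
    fib(k=3)
      fib(k=2)
        fib(k=1)
        -> return 1
        fib(k=0)
        -> return 0
      -> return 1
      fib(k=1)
      -> return 1
    -> return 2
    fib(k=2) -> return 1  (same call as traced above)
  -> return 3
  fib(k=3) -> return 2  (same call as traced above)
-> return 5

Final answer: 5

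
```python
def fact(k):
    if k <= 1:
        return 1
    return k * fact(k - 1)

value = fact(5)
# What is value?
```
Call trace:
fact(k=5)
  fact(k=4)
    fact(k=3)
      fact(k=2)
        fact(k=1)
        -> return 1
      -> return 2
    -> return 6
  -> return 24
-> return 120

Final answer: 120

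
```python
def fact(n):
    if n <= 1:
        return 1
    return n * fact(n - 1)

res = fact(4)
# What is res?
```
Call trace:
fact(n=4)
  fact(n=3)
    fact(n=2)
      fact(n=1)
      -> return 1
    -> return 2
  -> return 6
-> return 24

Final answer: 24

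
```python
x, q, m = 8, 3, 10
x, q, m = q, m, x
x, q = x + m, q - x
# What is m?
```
Trace:
  x=8, q=3, m=10
  x=3, q=10, m=8
  x=11, q=7, m=8

Final answer: 8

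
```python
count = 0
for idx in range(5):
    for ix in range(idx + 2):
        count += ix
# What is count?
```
Trace:
  count=0
  count=0, idx=0, ix=0
  count=1, idx=0, ix=1
  count=1, idx=1, ix=0
  count=2, idx=1, ix=1
  count=4, idx=1, ix=2
  count=4, idx=2, ix=0
  count=5, idx=2, ix=1
  count=7, idx=2, ix=2
  count=10, idx=2, ix=3
  count=10, idx=3, ix=0
  count=11, idx=3, ix=1
  count=13, idx=3, ix=2
  count=16, idx=3, ix=3
  count=20, idx=3, ix=4
  count=20, idx=4, ix=0
  count=21, idx=4, ix=1
  count=23, idx=4, ix=2
  count=26, idx=4, ix=3
  count=30, idx=4, ix=4
  count=35, idx=4, ix=5

Final answer: 35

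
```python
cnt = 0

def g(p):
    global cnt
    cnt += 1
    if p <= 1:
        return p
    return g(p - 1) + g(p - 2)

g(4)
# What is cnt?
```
Call trace (a repeated sub-call is expanded the first time; later identical calls just restate its return value):
g(p=4)
  g(p=3)
    g(p=2)
      g(p=1)
      -> return 1
      g(p=0)
      -> return 0
    -> return 1
    g(p=1)
    -> return 1
  -> return 2
  g(p=2) -> return 1  (same call as traced above)
-> return 3

cnt is incremented once per call, so count the calls in each subtree. Let C(p) = number of calls made by g(p).
C(0) = C(1) = 1 (base case, no recursion); C(p) = 1 + C(p - 1) + C(p - 2) otherwise.
C(2) = 1 + C(1) + C(0) = 1 + 1 + 1 = 3
C(3) = 1 + C(2) + C(1) = 1 + 3 + 1 = 5
C(4) = 1 + C(3) + C(2) = 1 + 5 + 3 = 9
cnt = C(4) = 9

Final answer: 9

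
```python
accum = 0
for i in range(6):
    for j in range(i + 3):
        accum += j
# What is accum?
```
Trace:
  accum=0
  accum=0, i=0, j=0
  accum=1, i=0, j=1
  accum=3, i=0, j=2
  accum=3, i=1, j=0
  accum=4, i=1, j=1
  accum=6, i=1, j=2
  accum=9, i=1, j=3
  accum=9, i=2, j=0
  accum=10, i=2, j=1
  accum=12, i=2, j=2
  accum=15, i=2, j=3
  accum=19, i=2, j=4
  accum=19, i=3, j=0
  accum=20, i=3, j=1
  accum=22, i=3, j=2
  accum=25, i=3, j=3
  accum=29, i=3, j=4
  accum=34, i=3, j=5
  accum=34, i=4, j=0
  accum=35, i=4, j=1
  accum=37, i=4, j=2
  accum=40, i=4, j=3
  accum=44, i=4, j=4
  accum=49, i=4, j=5
  accum=55, i=4, j=6
  accum=55, i=5, j=0
  accum=56, i=5, j=1
  accum=58, i=5, j=2
  accum=61, i=5, j=3
  accum=65, i=5, j=4
  accum=70, i=5, j=5
  accum=76, i=5, j=6
  accum=83, i=5, j=7

Final answer: 83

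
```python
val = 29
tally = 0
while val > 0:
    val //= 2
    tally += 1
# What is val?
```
Trace:
  val=29
  val=29, tally=0
  val=14, tally=1
  val=7, tally=2
  val=3, tally=3
  val=1, tally=4
  val=0, tally=5

Final answer: 0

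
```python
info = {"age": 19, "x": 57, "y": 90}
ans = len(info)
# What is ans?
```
Trace:
  info={'age': 19, 'x': 57, 'y': 90}
  info={'age': 19, 'x': 57, 'y': 90}, ans=3

Final answer: 3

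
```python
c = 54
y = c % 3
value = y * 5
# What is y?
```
Trace:
  c=54
  c=54, y=0
  c=54, y=0, value=0

Final answer: 0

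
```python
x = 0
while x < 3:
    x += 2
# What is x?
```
Trace:
  x=0
  x=2
  x=4

Final answer: 4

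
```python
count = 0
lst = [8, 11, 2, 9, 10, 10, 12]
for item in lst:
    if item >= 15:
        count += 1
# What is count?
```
Trace:
  count=0
  count=0, item=8
  count=0, item=11
  count=0, item=2
  count=0, item=9
  count=0, item=10
  count=0, item=10
  count=0, item=12

Final answer: 0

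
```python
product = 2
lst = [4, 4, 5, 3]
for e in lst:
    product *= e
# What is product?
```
Trace:
  product=2
  product=8, e=4
  product=32, e=4
  product=160, e=5
  product=480, e=3

Final answer: 480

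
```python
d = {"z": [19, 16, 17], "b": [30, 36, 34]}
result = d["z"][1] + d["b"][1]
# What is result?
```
Trace:
  d={'z': [19, 16, 17], 'b': [30, 36, 34]}
  d={'z': [19, 16, 17], 'b': [30, 36, 34]}, result=52

Final answer: 52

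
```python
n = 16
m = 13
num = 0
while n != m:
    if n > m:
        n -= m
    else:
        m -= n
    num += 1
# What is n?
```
Trace:
  n=16
  n=16, m=13
  n=16, m=13, num=0
  n=3, m=13, num=1
  n=3, m=10, num=2
  n=3, m=7, num=3
  n=3, m=4, num=4
  n=3, m=1, num=5
  n=2, m=1, num=6
  n=1, m=1, num=7

Final answer: 1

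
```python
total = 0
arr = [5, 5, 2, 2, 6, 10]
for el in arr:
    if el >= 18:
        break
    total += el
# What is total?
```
Trace:
  total=0
  total=5, el=5
  total=10, el=5
  total=12, el=2
  total=14, el=2
  total=20, el=6
  total=30, el=10

Final answer: 30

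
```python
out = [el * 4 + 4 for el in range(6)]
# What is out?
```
Trace:
  el=0
  el=1
  el=2
  el=3
  el=4
  el=5
  out=[4, 8, 12, 16, 20, 24]

Final answer: [4, 8, 12, 16, 20, 24]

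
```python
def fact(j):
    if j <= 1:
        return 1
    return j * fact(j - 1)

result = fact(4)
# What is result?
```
Call trace:
fact(j=4)
  fact(j=3)
    fact(j=2)
      fact(j=1)
      -> return 1
    -> return 2
  -> return 6
-> return 24

Final answer: 24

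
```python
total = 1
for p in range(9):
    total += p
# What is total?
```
Trace:
  total=1
  total=1, p=0
  total=2, p=1
  total=4, p=2
  total=7, p=3
  total=11, p=4
  total=16, p=5
  total=22, p=6
  total=29, p=7
  total=37, p=8

Final answer: 37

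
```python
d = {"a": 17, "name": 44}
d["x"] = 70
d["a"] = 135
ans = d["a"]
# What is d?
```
Trace:
  d={'a': 17, 'name': 44}
  d={'a': 17, 'name': 44, 'x': 70}
  d={'a': 135, 'name': 44, 'x': 70}
  d={'a': 135, 'name': 44, 'x': 70}, ans=135

Final answer: {'a': 135, 'name': 44, 'x': 70}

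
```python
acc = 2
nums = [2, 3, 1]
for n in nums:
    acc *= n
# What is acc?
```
Trace:
  acc=2
  acc=4, n=2
  acc=12, n=3
  acc=12, n=1

Final answer: 12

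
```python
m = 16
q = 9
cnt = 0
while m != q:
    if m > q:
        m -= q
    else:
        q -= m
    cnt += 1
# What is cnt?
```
Trace:
  m=16
  m=16, q=9
  m=16, q=9, cnt=0
  m=7, q=9, cnt=1
  m=7, q=2, cnt=2
  m=5, q=2, cnt=3
  m=3, q=2, cnt=4
  m=1, q=2, cnt=5
  m=1, q=1, cnt=6

Final answer: 6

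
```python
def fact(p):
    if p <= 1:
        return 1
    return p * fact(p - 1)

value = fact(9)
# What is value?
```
Call trace:
fact(p=9)
  fact(p=8)
    fact(p=7)
      fact(p=6)
        fact(p=5)
          fact(p=4)
            fact(p=3)
              fact(p=2)
                fact(p=1)
                -> return 1
              -> return 2
            -> return 6
          -> return 24
        -> return 120
      -> return 720
    -> return 5040
  -> return 40320
-> return 362880

Final answer: 362880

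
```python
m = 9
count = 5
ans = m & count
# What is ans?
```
Trace:
  m=9
  m=9, count=5
  m=9, count=5, ans=1

Final answer: 1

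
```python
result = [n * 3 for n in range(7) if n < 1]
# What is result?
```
Trace:
  n=0
  n=1
  n=2
  n=3
  n=4
  n=5
  n=6
  result=[0]

Final answer: [0]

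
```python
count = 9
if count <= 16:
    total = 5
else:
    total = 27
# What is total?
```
Trace:
  count=9
  count=9, total=5

Final answer: 5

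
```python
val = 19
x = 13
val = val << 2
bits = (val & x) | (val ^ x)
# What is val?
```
Trace:
  val=19
  val=19, x=13
  val=76, x=13
  val=76, x=13, bits=77

Final answer: 76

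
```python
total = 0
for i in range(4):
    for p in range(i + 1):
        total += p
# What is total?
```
Trace:
  total=0
  total=0, i=0, p=0
  total=0, i=1, p=0
  total=1, i=1, p=1
  total=1, i=2, p=0
  total=2, i=2, p=1
  total=4, i=2, p=2
  total=4, i=3, p=0
  total=5, i=3, p=1
  total=7, i=3, p=2
  total=10, i=3, p=3

Final answer: 10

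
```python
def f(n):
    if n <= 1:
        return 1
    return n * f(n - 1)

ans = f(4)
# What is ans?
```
Call trace:
f(n=4)
  f(n=3)
    f(n=2)
      f(n=1)
      -> return 1
    -> return 2
  -> return 6
-> return 24

Final answer: 24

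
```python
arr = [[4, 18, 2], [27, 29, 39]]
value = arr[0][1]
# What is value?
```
Trace:
  arr=[[4, 18, 2], [27, 29, 39]]
  arr=[[4, 18, 2], [27, 29, 39]], value=18

Final answer: 18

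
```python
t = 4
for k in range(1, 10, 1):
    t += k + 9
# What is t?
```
Trace:
  t=4
  t=14, k=1
  t=25, k=2
  t=37, k=3
  t=50, k=4
  t=64, k=5
  t=79, k=6
  t=95, k=7
  t=112, k=8
  t=130, k=9

Final answer: 130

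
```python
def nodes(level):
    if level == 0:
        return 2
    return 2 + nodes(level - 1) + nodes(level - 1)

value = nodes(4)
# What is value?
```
Call trace (a repeated sub-call is expanded the first time; later identical calls just restate its return value):
nodes(level=4)
  nodes(level=3)
    nodes(level=2)
      nodes(level=1)
        nodes(level=0)
        -> return 2
        nodes(level=0)
        -> return 2
      -> return 6
      nodes(level=1) -> return 6  (same call as traced above)
    -> return 14
    nodes(level=2) -> return 14  (same call as traced above)
  -> return 30
  nodes(level=3) -> return 30  (same call as traced above)
-> return 62

Final answer: 62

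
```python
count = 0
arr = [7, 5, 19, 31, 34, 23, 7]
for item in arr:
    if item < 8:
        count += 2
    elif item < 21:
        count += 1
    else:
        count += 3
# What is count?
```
Trace:
  count=0
  count=2, item=7
  count=4, item=5
  count=5, item=19
  count=8, item=31
  count=11, item=34
  count=14, item=23
  count=16, item=7

Final answer: 16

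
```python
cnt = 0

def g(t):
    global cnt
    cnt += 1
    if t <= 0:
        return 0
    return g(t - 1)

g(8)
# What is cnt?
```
Call trace:
g(t=8)
  g(t=7)
    g(t=6)
      g(t=5)
        g(t=4)
          g(t=3)
            g(t=2)
              g(t=1)
                g(t=0)
                -> return 0
              -> return 0
            -> return 0
          -> return 0
        -> return 0
      -> return 0
    -> return 0
  -> return 0
-> return 0

cnt is incremented once per call. g is entered once for each t = 8, 7, 6, 5, 4, 3, 2, 1, 0 (the t <= 0 call returns without recursing), i.e. 8 + 1 calls.
cnt = 9

Final answer: 9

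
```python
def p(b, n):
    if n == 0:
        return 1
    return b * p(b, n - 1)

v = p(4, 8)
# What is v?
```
Call trace:
p(b=4, n=8)
  p(b=4, n=7)
    p(b=4, n=6)
      p(b=4, n=5)
        p(b=4, n=4)
          p(b=4, n=3)
            p(b=4, n=2)
              p(b=4, n=1)
                p(b=4, n=0)
                -> return 1
              -> return 4
            -> return 16
          -> return 64
        -> return 256
      -> return 1024
    -> return 4096
  -> return 16384
-> return 65536

Final answer: 65536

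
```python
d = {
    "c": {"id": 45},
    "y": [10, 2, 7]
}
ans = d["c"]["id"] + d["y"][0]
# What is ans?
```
Trace:
  d={'c': {'id': 45}, 'y': [10, 2, 7]}
  d={'c': {'id': 45}, 'y': [10, 2, 7]}, ans=55

Final answer: 55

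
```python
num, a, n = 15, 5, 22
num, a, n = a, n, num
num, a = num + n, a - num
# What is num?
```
Trace:
  num=15, a=5, n=22
  num=5, a=22, n=15
  num=20, a=17, n=15

Final answer: 20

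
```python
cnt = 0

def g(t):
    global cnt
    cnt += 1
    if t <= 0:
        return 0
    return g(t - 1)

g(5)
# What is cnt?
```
Call trace:
g(t=5)
  g(t=4)
    g(t=3)
      g(t=2)
        g(t=1)
          g(t=0)
          -> return 0
        -> return 0
      -> return 0
    -> return 0
  -> return 0
-> return 0

cnt is incremented once per call. g is entered once for each t = 5, 4, 3, 2, 1, 0 (the t <= 0 call returns without recursing), i.e. 5 + 1 calls.
cnt = 6

Final answer: 6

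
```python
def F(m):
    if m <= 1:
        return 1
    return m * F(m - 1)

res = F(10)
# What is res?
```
Call trace:
F(m=10)
  F(m=9)
    F(m=8)
      F(m=7)
        F(m=6)
          F(m=5)
            F(m=4)
              F(m=3)
                F(m=2)
                  F(m=1)
                  -> return 1
                -> return 2
              -> return 6
            -> return 24
          -> return 120
        -> return 720
      -> return 5040
    -> return 40320
  -> return 362880
-> return 3628800

Final answer: 3628800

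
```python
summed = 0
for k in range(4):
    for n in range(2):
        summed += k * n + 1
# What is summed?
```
Trace:
  summed=0
  summed=1, k=0, n=0
  summed=2, k=0, n=1
  summed=3, k=1, n=0
  summed=5, k=1, n=1
  summed=6, k=2, n=0
  summed=9, k=2, n=1
  summed=10, k=3, n=0
  summed=14, k=3, n=1

Final answer: 14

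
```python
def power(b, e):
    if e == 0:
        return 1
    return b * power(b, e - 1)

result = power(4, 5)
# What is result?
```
Call trace:
power(b=4, e=5)
  power(b=4, e=4)
    power(b=4, e=3)
      power(b=4, e=2)
        power(b=4, e=1)
          power(b=4, e=0)
          -> return 1
        -> return 4
      -> return 16
    -> return 64
  -> return 256
-> return 1024

Final answer: 1024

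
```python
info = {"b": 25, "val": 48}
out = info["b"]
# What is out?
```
Trace:
  info={'b': 25, 'val': 48}
  info={'b': 25, 'val': 48}, out=25

Final answer: 25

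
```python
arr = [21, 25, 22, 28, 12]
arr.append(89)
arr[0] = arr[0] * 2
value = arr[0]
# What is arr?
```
Trace:
  arr=[21, 25, 22, 28, 12]
  arr=[21, 25, 22, 28, 12, 89]
  arr=[42, 25, 22, 28, 12, 89]
  arr=[42, 25, 22, 28, 12, 89], value=42

Final answer: [42, 25, 22, 28, 12, 89]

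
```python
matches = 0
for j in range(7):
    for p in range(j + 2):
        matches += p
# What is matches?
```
Trace:
  matches=0
  matches=0, j=0, p=0
  matches=1, j=0, p=1
  matches=1, j=1, p=0
  matches=2, j=1, p=1
  matches=4, j=1, p=2
  matches=4, j=2, p=0
  matches=5, j=2, p=1
  matches=7, j=2, p=2
  matches=10, j=2, p=3
  matches=10, j=3, p=0
  matches=11, j=3, p=1
  matches=13, j=3, p=2
  matches=16, j=3, p=3
  matches=20, j=3, p=4
  matches=20, j=4, p=0
  matches=21, j=4, p=1
  matches=23, j=4, p=2
  matches=26, j=4, p=3
  matches=30, j=4, p=4
  matches=35, j=4, p=5
  matches=35, j=5, p=0
  matches=36, j=5, p=1
  matches=38, j=5, p=2
  matches=41, j=5, p=3
  matches=45, j=5, p=4
  matches=50, j=5, p=5
  matches=56, j=5, p=6
  matches=56, j=6, p=0
  matches=57, j=6, p=1
  matches=59, j=6, p=2
  matches=62, j=6, p=3
  matches=66, j=6, p=4
  matches=71, j=6, p=5
  matches=77, j=6, p=6
  matches=84, j=6, p=7

Final answer: 84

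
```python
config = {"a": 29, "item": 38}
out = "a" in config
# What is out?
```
Trace:
  config={'a': 29, 'item': 38}
  config={'a': 29, 'item': 38}, out=True

Final answer: True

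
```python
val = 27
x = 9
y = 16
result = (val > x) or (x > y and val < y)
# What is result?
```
Trace:
  val=27
  val=27, x=9
  val=27, x=9, y=16
  val=27, x=9, y=16, result=True

Final answer: True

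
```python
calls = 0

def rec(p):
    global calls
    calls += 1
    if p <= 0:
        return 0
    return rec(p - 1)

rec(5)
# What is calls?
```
Call trace:
rec(p=5)
  rec(p=4)
    rec(p=3)
      rec(p=2)
        rec(p=1)
          rec(p=0)
          -> return 0
        -> return 0
      -> return 0
    -> return 0
  -> return 0
-> return 0

calls is incremented once per call. rec is entered once for each p = 5, 4, 3, 2, 1, 0 (the p <= 0 call returns without recursing), i.e. 5 + 1 calls.
calls = 6

Final answer: 6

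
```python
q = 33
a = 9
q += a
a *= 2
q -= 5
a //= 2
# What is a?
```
Trace:
  q=33
  q=33, a=9
  q=42, a=9
  q=42, a=18
  q=37, a=18
  q=37, a=9

Final answer: 9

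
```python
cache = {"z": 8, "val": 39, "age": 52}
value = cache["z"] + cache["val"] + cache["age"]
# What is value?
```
Trace:
  cache={'z': 8, 'val': 39, 'age': 52}
  cache={'z': 8, 'val': 39, 'age': 52}, value=99

Final answer: 99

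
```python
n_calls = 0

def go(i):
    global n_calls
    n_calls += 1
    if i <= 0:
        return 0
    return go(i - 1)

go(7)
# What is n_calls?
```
Call trace:
go(i=7)
  go(i=6)
    go(i=5)
      go(i=4)
        go(i=3)
          go(i=2)
            go(i=1)
              go(i=0)
              -> return 0
            -> return 0
          -> return 0
        -> return 0
      -> return 0
    -> return 0
  -> return 0
-> return 0

n_calls is incremented once per call. go is entered once for each i = 7, 6, 5, 4, 3, 2, 1, 0 (the i <= 0 call returns without recursing), i.e. 7 + 1 calls.
n_calls = 8

Final answer: 8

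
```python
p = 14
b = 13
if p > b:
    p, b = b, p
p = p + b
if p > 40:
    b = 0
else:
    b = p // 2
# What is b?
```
Trace:
  p=14
  p=14, b=13
  p=13, b=14
  p=27, b=14
  p=27, b=13

Final answer: 13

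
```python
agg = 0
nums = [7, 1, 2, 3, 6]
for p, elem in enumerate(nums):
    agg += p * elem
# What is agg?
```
Trace:
  agg=0
  agg=0, p=0, elem=7
  agg=1, p=1, elem=1
  agg=5, p=2, elem=2
  agg=14, p=3, elem=3
  agg=38, p=4, elem=6

Final answer: 38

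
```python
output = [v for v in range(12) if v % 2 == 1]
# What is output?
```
Trace:
  v=0
  v=1
  v=2
  v=3
  v=4
  v=5
  v=6
  v=7
  v=8
  v=9
  v=10
  v=11
  output=[1, 3, 5, 7, 9, 11]

Final answer: [1, 3, 5, 7, 9, 11]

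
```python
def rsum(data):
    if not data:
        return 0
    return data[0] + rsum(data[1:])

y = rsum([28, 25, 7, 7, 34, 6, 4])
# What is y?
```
Call trace:
rsum(data=[28, 25, 7, 7, 34, 6, 4])
  rsum(data=[25, 7, 7, 34, 6, 4])
    rsum(data=[7, 7, 34, 6, 4])
      rsum(data=[7, 34, 6, 4])
        rsum(data=[34, 6, 4])
          rsum(data=[6, 4])
            rsum(data=[4])
              rsum(data=[])
              -> return 0
            -> return 4
          -> return 10
        -> return 44
      -> return 51
    -> return 58
  -> return 83
-> return 111

Final answer: 111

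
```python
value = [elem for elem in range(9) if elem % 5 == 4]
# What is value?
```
Trace:
  elem=0
  elem=1
  elem=2
  elem=3
  elem=4
  elem=5
  elem=6
  elem=7
  elem=8
  value=[4]

Final answer: [4]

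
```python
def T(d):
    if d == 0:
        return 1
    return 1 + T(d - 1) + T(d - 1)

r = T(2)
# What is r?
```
Call trace (a repeated sub-call is expanded the first time; later identical calls just restate its return value):
T(d=2)
  T(d=1)
    T(d=0)
    -> return 1
    T(d=0)
    -> return 1
  -> return 3
  T(d=1) -> return 3  (same call as traced above)
-> return 7

Final answer: 7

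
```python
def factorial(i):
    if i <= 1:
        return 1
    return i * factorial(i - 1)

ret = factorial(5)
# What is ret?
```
Call trace:
factorial(i=5)
  factorial(i=4)
    factorial(i=3)
      factorial(i=2)
        factorial(i=1)
        -> return 1
      -> return 2
    -> return 6
  -> return 24
-> return 120

Final answer: 120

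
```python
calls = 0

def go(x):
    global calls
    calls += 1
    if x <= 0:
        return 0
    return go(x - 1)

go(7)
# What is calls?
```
Call trace:
go(x=7)
  go(x=6)
    go(x=5)
      go(x=4)
        go(x=3)
          go(x=2)
            go(x=1)
              go(x=0)
              -> return 0
            -> return 0
          -> return 0
        -> return 0
      -> return 0
    -> return 0
  -> return 0
-> return 0

calls is incremented once per call. go is entered once for each x = 7, 6, 5, 4, 3, 2, 1, 0 (the x <= 0 call returns without recursing), i.e. 7 + 1 calls.
calls = 8

Final answer: 8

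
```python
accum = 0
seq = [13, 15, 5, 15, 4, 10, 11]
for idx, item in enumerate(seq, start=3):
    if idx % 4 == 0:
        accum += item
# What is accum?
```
Trace:
  accum=0
  accum=0, idx=3, item=13
  accum=15, idx=4, item=15
  accum=15, idx=5, item=5
  accum=15, idx=6, item=15
  accum=15, idx=7, item=4
  accum=25, idx=8, item=10
  accum=25, idx=9, item=11

Final answer: 25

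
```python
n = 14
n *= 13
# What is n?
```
Trace:
  n=14
  n=182

Final answer: 182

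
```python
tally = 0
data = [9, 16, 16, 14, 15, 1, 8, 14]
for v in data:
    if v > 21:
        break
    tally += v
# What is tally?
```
Trace:
  tally=0
  tally=9, v=9
  tally=25, v=16
  tally=41, v=16
  tally=55, v=14
  tally=70, v=15
  tally=71, v=1
  tally=79, v=8
  tally=93, v=14

Final answer: 93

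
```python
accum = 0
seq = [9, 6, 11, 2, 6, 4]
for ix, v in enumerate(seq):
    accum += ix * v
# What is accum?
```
Trace:
  accum=0
  accum=0, ix=0, v=9
  accum=6, ix=1, v=6
  accum=28, ix=2, v=11
  accum=34, ix=3, v=2
  accum=58, ix=4, v=6
  accum=78, ix=5, v=4

Final answer: 78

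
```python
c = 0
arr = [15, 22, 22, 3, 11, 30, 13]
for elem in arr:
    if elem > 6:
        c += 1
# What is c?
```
Trace:
  c=0
  c=1, elem=15
  c=2, elem=22
  c=3, elem=22
  c=3, elem=3
  c=4, elem=11
  c=5, elem=30
  c=6, elem=13

Final answer: 6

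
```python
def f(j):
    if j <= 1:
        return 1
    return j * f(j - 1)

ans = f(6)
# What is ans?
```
Call trace:
f(j=6)
  f(j=5)
    f(j=4)
      f(j=3)
        f(j=2)
          f(j=1)
          -> return 1
        -> return 2
      -> return 6
    -> return 24
  -> return 120
-> return 720

Final answer: 720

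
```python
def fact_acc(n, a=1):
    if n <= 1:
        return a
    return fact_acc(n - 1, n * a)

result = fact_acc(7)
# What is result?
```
Call trace:
fact_acc(n=7, a=1)
  fact_acc(n=6, a=7)
    fact_acc(n=5, a=42)
      fact_acc(n=4, a=210)
        fact_acc(n=3, a=840)
          fact_acc(n=2, a=2520)
            fact_acc(n=1, a=5040)
            -> return 5040
          -> return 5040
        -> return 5040
      -> return 5040
    -> return 5040
  -> return 5040
-> return 5040

Final answer: 5040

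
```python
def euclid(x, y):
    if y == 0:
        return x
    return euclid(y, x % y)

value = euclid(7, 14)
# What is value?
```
Call trace:
euclid(x=7, y=14)
  euclid(x=14, y=7)
    euclid(x=7, y=0)
    -> return 7
  -> return 7
-> return 7

Final answer: 7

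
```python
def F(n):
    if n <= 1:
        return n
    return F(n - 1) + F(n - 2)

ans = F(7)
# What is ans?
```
Call trace (a repeated sub-call is expanded the first time; later identical calls just restate its return value):
F(n=7)
  F(n=6)
    F(n=5)
      F(n=4)
        F(n=3)
          F(n=2)
            F(n=1)
            -> return 1
            F(n=0)
            -> return 0
          -> return 1
          F(n=1)
          -> return 1
        -> return 2
        F(n=2) -> return 1  (same call as traced above)
      -> return 3
      F(n=3) -> return 2  (same call as traced above)
    -> return 5
    F(n=4) -> return 3  (same call as traced above)
  -> return 8
  F(n=5) -> return 5  (same call as traced above)
-> return 13

Final answer: 13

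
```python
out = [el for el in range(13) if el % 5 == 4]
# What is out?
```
Trace:
  el=0
  el=1
  el=2
  el=3
  el=4
  el=5
  el=6
  el=7
  el=8
  el=9
  el=10
  el=11
  el=12
  out=[4, 9]

Final answer: [4, 9]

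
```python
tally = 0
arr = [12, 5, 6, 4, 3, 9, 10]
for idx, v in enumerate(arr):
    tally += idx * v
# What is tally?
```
Trace:
  tally=0
  tally=0, idx=0, v=12
  tally=5, idx=1, v=5
  tally=17, idx=2, v=6
  tally=29, idx=3, v=4
  tally=41, idx=4, v=3
  tally=86, idx=5, v=9
  tally=146, idx=6, v=10

Final answer: 146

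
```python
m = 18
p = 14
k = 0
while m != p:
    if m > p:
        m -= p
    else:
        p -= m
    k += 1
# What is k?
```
Trace:
  m=18
  m=18, p=14
  m=18, p=14, k=0
  m=4, p=14, k=1
  m=4, p=10, k=2
  m=4, p=6, k=3
  m=4, p=2, k=4
  m=2, p=2, k=5

Final answer: 5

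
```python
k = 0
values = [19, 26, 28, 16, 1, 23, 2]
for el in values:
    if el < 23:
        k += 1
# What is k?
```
Trace:
  k=0
  k=1, el=19
  k=1, el=26
  k=1, el=28
  k=2, el=16
  k=3, el=1
  k=3, el=23
  k=4, el=2

Final answer: 4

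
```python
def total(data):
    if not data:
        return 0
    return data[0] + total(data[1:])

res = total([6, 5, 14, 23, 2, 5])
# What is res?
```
Call trace:
total(data=[6, 5, 14, 23, 2, 5])
  total(data=[5, 14, 23, 2, 5])
    total(data=[14, 23, 2, 5])
      total(data=[23, 2, 5])
        total(data=[2, 5])
          total(data=[5])
            total(data=[])
            -> return 0
          -> return 5
        -> return 7
      -> return 30
    -> return 44
  -> return 49
-> return 55

Final answer: 55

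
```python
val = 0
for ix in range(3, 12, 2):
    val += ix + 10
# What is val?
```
Trace:
  val=0
  val=13, ix=3
  val=28, ix=5
  val=45, ix=7
  val=64, ix=9
  val=85, ix=11

Final answer: 85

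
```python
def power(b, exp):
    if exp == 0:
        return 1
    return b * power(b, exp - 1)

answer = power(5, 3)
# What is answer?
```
Call trace:
power(b=5, exp=3)
  power(b=5, exp=2)
    power(b=5, exp=1)
      power(b=5, exp=0)
      -> return 1
    -> return 5
  -> return 25
-> return 125

Final answer: 125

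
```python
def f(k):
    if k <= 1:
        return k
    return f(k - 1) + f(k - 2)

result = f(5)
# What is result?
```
Call trace (a repeated sub-call is expanded the first time; later identical calls just restate its return value):
f(k=5)
  f(k=4)
    f(k=3)
      f(k=2)
        f(k=1)
        -> return 1
        f(k=0)
        -> return 0
      -> return 1
      f(k=1)
      -> return 1
    -> return 2
    f(k=2) -> return 1  (same call as traced above)
  -> return 3
  f(k=3) -> return 2  (same call as traced above)
-> return 5

Final answer: 5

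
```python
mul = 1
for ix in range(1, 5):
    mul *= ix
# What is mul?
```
Trace:
  mul=1
  mul=1, ix=1
  mul=2, ix=2
  mul=6, ix=3
  mul=24, ix=4

Final answer: 24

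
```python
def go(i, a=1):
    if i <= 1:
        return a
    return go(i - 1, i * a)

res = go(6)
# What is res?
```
Call trace:
go(i=6, a=1)
  go(i=5, a=6)
    go(i=4, a=30)
      go(i=3, a=120)
        go(i=2, a=360)
          go(i=1, a=720)
          -> return 720
        -> return 720
      -> return 720
    -> return 720
  -> return 720
-> return 720

Final answer: 720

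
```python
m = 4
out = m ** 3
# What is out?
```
Trace:
  m=4
  m=4, out=64

Final answer: 64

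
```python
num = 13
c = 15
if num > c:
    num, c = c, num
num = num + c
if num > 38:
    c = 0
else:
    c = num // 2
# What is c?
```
Trace:
  num=13
  num=13, c=15
  num=13, c=15
  num=28, c=15
  num=28, c=14

Final answer: 14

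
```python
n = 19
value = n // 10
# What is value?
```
Trace:
  n=19
  n=19, value=1

Final answer: 1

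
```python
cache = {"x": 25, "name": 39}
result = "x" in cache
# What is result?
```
Trace:
  cache={'x': 25, 'name': 39}
  cache={'x': 25, 'name': 39}, result=True

Final answer: True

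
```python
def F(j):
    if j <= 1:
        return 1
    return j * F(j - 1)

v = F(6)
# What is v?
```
Call trace:
F(j=6)
  F(j=5)
    F(j=4)
      F(j=3)
        F(j=2)
          F(j=1)
          -> return 1
        -> return 2
      -> return 6
    -> return 24
  -> return 120
-> return 720

Final answer: 720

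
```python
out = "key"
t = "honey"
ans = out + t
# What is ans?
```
Trace:
  out='key'
  out='key', t='honey'
  out='key', t='honey', ans='keyhoney'

Final answer: 'keyhoney'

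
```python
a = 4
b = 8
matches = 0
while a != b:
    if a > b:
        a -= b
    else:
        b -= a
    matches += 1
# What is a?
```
Trace:
  a=4
  a=4, b=8
  a=4, b=8, matches=0
  a=4, b=4, matches=1

Final answer: 4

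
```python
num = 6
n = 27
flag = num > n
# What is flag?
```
Trace:
  num=6
  num=6, n=27
  num=6, n=27, flag=False

Final answer: False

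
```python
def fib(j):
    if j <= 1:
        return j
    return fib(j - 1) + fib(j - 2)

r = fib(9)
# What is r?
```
Call trace (a repeated sub-call is expanded the first time; later identical calls just restate its return value):
fib(j=9)
  fib(j=8)
    fib(j=7)
      fib(j=6)
        fib(j=5)
          fib(j=4)
            fib(j=3)
              fib(j=2)
                fib(j=1)
                -> return 1
                fib(j=0)
                -> return 0
              -> return 1
              fib(j=1)
              -> return 1
            -> return 2
            fib(j=2) -> return 1  (same call as traced above)
          -> return 3
          fib(j=3) -> return 2  (same call as traced above)
        -> return 5
        fib(j=4) -> return 3  (same call as traced above)
      -> return 8
      fib(j=5) -> return 5  (same call as traced above)
    -> return 13
    fib(j=6) -> return 8  (same call as traced above)
  -> return 21
  fib(j=7) -> return 13  (same call as traced above)
-> return 34

Final answer: 34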